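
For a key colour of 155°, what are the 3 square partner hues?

A square tetradic scheme places four hues every 90°.
155 + 90 = 245°
155 + 180 = 335°
155 + 270 = 425 → 425 − 360 = 65°

245°, 335°, 65°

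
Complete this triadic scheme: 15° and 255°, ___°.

A triad places three hues 120° apart.
The full set through 15° is {15°, 135°, 255°}.
Given {15°, 255°}, the missing hue is 135°.

135°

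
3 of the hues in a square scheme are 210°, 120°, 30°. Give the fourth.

300°

A square tetradic scheme places four hues every 90°.
The full set through 30° is {30°, 120°, 210°, 300°}.
Given {30°, 120°, 210°}, the missing hue is 300°.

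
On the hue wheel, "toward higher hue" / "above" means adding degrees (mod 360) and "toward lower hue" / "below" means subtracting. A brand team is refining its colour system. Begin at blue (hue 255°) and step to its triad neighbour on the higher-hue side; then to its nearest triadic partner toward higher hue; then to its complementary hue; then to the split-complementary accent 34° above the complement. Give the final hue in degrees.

+120° (triadic ↑): 255 + 120 = 375 → 375 − 360 = 15°
+120° (triadic ↑): 15 + 120 = 135°
+180° (complement): 135 + 180 = 315°
+214° (split-comp 34° ↑): 315 + 214 = 529 → 529 − 360 = 169°

169°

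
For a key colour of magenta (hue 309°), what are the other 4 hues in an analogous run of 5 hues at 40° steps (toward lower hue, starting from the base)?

269°, 229°, 189°, and 149°

Analogous hues sit every 40° along the wheel.
309 − 40 = 269°
309 − 80 = 229°
309 − 120 = 189°
309 − 160 = 149°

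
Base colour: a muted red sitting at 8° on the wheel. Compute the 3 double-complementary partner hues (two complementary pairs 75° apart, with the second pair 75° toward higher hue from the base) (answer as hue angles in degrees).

A rectangular tetradic uses two complementary pairs 75° apart: offsets 0°, 75°, 180°, 255°.
8 + 75 = 83°
8 + 180 = 188°
8 + 255 = 263°

83°, 188° and 263°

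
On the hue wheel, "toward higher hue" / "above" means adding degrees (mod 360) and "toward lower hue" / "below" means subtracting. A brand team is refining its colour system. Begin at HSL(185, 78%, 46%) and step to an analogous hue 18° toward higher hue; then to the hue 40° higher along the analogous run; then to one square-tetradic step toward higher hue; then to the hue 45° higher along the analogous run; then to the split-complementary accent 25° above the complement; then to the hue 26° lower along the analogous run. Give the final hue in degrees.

197°

analog 18° ↑ +18°: 185 + 18 = 203°
analog 40° ↑ +40°: 203 + 40 = 243°
square ↑ +90°: 243 + 90 = 333°
analog 45° ↑ +45°: 333 + 45 = 378 → 378 − 360 = 18°
split-comp 25° ↑ +205°: 18 + 205 = 223°
analog 26° ↓ −26°: 223 − 26 = 197°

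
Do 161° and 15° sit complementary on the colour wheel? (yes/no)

Angular distance: |161 − 15| = 146 = 146°.
Complementary requires 180°.

no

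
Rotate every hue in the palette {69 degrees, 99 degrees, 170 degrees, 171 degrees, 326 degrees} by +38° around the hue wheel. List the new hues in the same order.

107°, 137°, 208°, 209°, 4°

69 + 38 = 107°
99 + 38 = 137°
170 + 38 = 208°
171 + 38 = 209°
326 + 38 = 364 → 364 − 360 = 4°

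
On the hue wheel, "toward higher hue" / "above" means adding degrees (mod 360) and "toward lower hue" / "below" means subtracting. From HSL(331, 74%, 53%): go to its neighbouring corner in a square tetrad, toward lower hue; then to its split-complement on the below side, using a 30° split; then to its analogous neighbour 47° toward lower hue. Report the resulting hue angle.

331 − 90 = 241°   (square ↓)
241 + 150 = 391 → 391 − 360 = 31°   (split-comp 30° ↓)
31 − 47 = -16 → -16 + 360 = 344°   (analog 47° ↓)

344°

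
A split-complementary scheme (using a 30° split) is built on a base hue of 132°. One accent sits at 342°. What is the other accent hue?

Split-complementary hues sit 30° either side of the complement.
Complement of the base 132°: 132 + 180 = 312°
The given accent 342° is 30° one side of 312°; the other accent sits 30° the other side: 312 − 30 = 282°

282°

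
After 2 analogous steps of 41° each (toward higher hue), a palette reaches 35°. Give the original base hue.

313°

2 steps of 41° (toward higher hue) give a net shift of +82°.
Start = end − shift: 35 − 82 = -47 → -47 + 360 = 313°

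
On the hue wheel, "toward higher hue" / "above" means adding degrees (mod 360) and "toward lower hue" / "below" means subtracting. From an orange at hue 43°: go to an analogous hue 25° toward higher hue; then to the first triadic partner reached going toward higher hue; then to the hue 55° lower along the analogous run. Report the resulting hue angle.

+25° (analog 25° ↑): 43 + 25 = 68°
+120° (triadic ↑): 68 + 120 = 188°
−55° (analog 55° ↓): 188 − 55 = 133°

133°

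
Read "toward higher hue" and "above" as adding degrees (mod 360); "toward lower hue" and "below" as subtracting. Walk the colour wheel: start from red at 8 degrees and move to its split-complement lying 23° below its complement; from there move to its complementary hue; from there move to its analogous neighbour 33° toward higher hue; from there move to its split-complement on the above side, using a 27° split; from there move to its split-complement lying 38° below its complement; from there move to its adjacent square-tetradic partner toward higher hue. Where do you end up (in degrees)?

97°

8 + 157 = 165°   (split-comp 23° ↓)
165 + 180 = 345°   (complement)
345 + 33 = 378 → 378 − 360 = 18°   (analog 33° ↑)
18 + 207 = 225°   (split-comp 27° ↑)
225 + 142 = 367 → 367 − 360 = 7°   (split-comp 38° ↓)
7 + 90 = 97°   (square ↑)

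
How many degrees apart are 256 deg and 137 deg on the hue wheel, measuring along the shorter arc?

119°

|256 − 137| = 119.
119 ≤ 180, so the shorter arc is 119°.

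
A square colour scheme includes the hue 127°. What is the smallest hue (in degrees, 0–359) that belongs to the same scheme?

37°

A square tetradic scheme places four hues every 90°.
The full set through 127° is {37°, 127°, 217°, 307°}.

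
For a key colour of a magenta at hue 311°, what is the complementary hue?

The complement sits 180° across the wheel.
311 + 180 = 491 → 491 − 360 = 131°

131°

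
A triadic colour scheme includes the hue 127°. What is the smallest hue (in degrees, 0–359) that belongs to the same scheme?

A triad places three hues 120° apart.
The full set through 127° is {7°, 127°, 247°}.

7°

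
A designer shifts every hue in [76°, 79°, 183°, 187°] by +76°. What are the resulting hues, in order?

152°, 155°, 259°, 263°

76 + 76 = 152°
79 + 76 = 155°
183 + 76 = 259°
187 + 76 = 263°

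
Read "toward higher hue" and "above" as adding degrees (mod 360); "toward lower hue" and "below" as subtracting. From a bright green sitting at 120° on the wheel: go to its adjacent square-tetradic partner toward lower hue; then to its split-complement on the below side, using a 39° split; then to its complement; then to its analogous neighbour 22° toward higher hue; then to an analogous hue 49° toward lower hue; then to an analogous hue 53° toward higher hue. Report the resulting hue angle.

−90° (square ↓): 120 − 90 = 30°
+141° (split-comp 39° ↓): 30 + 141 = 171°
+180° (complement): 171 + 180 = 351°
+22° (analog 22° ↑): 351 + 22 = 373 → 373 − 360 = 13°
−49° (analog 49° ↓): 13 − 49 = -36 → -36 + 360 = 324°
+53° (analog 53° ↑): 324 + 53 = 377 → 377 − 360 = 17°

17°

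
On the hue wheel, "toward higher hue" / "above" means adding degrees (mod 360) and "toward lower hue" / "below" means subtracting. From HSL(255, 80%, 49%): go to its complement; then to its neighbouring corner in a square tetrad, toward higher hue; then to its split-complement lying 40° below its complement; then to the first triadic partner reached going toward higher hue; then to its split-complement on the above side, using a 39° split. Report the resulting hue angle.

284°

+180° (complement): 255 + 180 = 435 → 435 − 360 = 75°
+90° (square ↑): 75 + 90 = 165°
+140° (split-comp 40° ↓): 165 + 140 = 305°
+120° (triadic ↑): 305 + 120 = 425 → 425 − 360 = 65°
+219° (split-comp 39° ↑): 65 + 219 = 284°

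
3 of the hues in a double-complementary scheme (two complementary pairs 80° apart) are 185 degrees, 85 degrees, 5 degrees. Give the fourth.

A rectangular tetradic uses two complementary pairs 80° apart: offsets 0°, 80°, 180°, 260°.
Among {5°, 85°, 185°}, 185° and 5° are a 180° pair.
The remaining hue 85° needs its own complement: 85 + 180 = 265°

265°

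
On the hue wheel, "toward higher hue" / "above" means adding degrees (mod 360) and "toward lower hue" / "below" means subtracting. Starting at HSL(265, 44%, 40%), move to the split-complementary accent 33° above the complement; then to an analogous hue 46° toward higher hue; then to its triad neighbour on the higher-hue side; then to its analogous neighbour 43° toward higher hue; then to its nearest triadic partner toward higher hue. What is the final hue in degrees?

+213° (split-comp 33° ↑): 265 + 213 = 478 → 478 − 360 = 118°
+46° (analog 46° ↑): 118 + 46 = 164°
+120° (triadic ↑): 164 + 120 = 284°
+43° (analog 43° ↑): 284 + 43 = 327°
+120° (triadic ↑): 327 + 120 = 447 → 447 − 360 = 87°

87°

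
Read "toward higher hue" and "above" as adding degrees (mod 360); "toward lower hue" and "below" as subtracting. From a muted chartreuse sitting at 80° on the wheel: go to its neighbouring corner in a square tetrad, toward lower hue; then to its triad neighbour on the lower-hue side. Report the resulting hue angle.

230°

square ↓ −90°: 80 − 90 = -10 → -10 + 360 = 350°
triadic ↓ −120°: 350 − 120 = 230°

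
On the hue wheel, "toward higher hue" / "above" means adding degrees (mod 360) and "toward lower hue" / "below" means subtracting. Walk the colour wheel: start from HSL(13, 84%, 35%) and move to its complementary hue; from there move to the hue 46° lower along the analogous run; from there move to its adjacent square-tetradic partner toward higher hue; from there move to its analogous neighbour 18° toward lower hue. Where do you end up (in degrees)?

219°

+180° (complement): 13 + 180 = 193°
−46° (analog 46° ↓): 193 − 46 = 147°
+90° (square ↑): 147 + 90 = 237°
−18° (analog 18° ↓): 237 − 18 = 219°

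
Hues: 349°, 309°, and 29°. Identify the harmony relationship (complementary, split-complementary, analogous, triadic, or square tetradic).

analogous

Sort the hues: 29°, 309°, 349°.
Successive gaps around the wheel: 280°, 40°, 40°.
A run of hues at equal small steps (40°) with one large closing gap is an analogous group.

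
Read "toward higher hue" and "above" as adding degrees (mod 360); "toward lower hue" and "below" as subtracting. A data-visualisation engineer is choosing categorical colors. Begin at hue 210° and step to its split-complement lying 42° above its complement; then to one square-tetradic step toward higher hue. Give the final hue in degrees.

162°

split-comp 42° ↑ +222°: 210 + 222 = 432 → 432 − 360 = 72°
square ↑ +90°: 72 + 90 = 162°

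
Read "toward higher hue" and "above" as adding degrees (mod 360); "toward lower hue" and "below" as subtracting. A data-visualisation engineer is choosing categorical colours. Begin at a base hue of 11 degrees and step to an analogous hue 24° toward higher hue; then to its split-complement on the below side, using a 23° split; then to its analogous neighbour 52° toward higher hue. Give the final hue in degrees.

11 + 24 = 35°   (analog 24° ↑)
35 + 157 = 192°   (split-comp 23° ↓)
192 + 52 = 244°   (analog 52° ↑)

244°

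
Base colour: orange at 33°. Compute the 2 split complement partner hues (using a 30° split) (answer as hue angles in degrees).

Split-complementary hues sit 30° either side of the complement.
Complement of 33°: 33 + 180 = 213°
213 − 30 = 183°
213 + 30 = 243°

183° and 243°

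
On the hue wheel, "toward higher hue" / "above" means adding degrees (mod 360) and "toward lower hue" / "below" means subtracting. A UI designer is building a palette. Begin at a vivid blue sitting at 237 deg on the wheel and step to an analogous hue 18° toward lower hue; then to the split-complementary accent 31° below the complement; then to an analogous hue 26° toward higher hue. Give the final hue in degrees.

analog 18° ↓ −18°: 237 − 18 = 219°
split-comp 31° ↓ +149°: 219 + 149 = 368 → 368 − 360 = 8°
analog 26° ↑ +26°: 8 + 26 = 34°

34°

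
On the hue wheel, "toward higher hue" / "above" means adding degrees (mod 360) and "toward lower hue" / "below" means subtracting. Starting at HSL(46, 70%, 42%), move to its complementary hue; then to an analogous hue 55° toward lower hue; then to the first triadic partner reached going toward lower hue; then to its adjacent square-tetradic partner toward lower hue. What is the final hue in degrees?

+180° (complement): 46 + 180 = 226°
−55° (analog 55° ↓): 226 − 55 = 171°
−120° (triadic ↓): 171 − 120 = 51°
−90° (square ↓): 51 − 90 = -39 → -39 + 360 = 321°

321°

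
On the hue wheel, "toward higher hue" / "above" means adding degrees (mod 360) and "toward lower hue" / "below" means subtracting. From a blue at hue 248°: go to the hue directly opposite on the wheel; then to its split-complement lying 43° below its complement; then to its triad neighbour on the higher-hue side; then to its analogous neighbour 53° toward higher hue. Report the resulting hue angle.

18°

complement +180°: 248 + 180 = 428 → 428 − 360 = 68°
split-comp 43° ↓ +137°: 68 + 137 = 205°
triadic ↑ +120°: 205 + 120 = 325°
analog 53° ↑ +53°: 325 + 53 = 378 → 378 − 360 = 18°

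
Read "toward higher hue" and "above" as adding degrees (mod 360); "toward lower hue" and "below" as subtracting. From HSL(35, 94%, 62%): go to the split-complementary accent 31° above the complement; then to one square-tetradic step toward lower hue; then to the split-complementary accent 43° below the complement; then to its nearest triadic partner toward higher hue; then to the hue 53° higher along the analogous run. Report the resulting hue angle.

106°

+211° (split-comp 31° ↑): 35 + 211 = 246°
−90° (square ↓): 246 − 90 = 156°
+137° (split-comp 43° ↓): 156 + 137 = 293°
+120° (triadic ↑): 293 + 120 = 413 → 413 − 360 = 53°
+53° (analog 53° ↑): 53 + 53 = 106°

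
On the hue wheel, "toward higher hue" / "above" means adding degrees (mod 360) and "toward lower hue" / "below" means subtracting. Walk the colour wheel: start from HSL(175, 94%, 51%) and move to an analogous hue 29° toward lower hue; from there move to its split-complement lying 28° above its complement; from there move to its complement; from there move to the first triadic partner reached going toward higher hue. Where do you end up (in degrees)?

−29° (analog 29° ↓): 175 − 29 = 146°
+208° (split-comp 28° ↑): 146 + 208 = 354°
+180° (complement): 354 + 180 = 534 → 534 − 360 = 174°
+120° (triadic ↑): 174 + 120 = 294°

294°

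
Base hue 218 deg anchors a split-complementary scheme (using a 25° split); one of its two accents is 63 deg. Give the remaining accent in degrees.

Split-complementary hues sit 25° either side of the complement.
Complement of the base 218°: 218 + 180 = 398 → 398 − 360 = 38°
The given accent 63° is 25° one side of 38°; the other accent sits 25° the other side: 38 − 25 = 13°

13°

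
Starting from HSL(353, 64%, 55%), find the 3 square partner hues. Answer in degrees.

A square tetradic scheme places four hues every 90°.
353 + 90 = 443 → 443 − 360 = 83°
353 + 180 = 533 → 533 − 360 = 173°
353 + 270 = 623 → 623 − 360 = 263°

83°, 173° and 263°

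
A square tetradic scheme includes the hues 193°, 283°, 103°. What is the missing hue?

13°

A square tetradic scheme places four hues every 90°.
The full set through 103° is {13°, 103°, 193°, 283°}.
Given {103°, 193°, 283°}, the missing hue is 13°.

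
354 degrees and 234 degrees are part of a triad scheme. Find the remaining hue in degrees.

A triad places three hues 120° apart.
The full set through 234° is {114°, 234°, 354°}.
Given {234°, 354°}, the missing hue is 114°.

114°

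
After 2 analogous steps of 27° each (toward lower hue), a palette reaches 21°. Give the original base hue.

2 steps of 27° (toward lower hue) give a net shift of −54°.
Start = end − shift: 21 + 54 = 75°

75°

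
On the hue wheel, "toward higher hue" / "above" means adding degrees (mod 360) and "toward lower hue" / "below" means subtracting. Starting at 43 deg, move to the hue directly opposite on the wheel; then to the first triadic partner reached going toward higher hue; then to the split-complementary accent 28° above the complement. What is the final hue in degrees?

191°

+180° (complement): 43 + 180 = 223°
+120° (triadic ↑): 223 + 120 = 343°
+208° (split-comp 28° ↑): 343 + 208 = 551 → 551 − 360 = 191°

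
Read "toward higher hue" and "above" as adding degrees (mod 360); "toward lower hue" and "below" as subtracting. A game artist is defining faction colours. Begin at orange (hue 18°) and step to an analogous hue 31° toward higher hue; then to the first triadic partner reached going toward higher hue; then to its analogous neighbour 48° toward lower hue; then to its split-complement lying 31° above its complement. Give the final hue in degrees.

332°

analog 31° ↑ +31°: 18 + 31 = 49°
triadic ↑ +120°: 49 + 120 = 169°
analog 48° ↓ −48°: 169 − 48 = 121°
split-comp 31° ↑ +211°: 121 + 211 = 332°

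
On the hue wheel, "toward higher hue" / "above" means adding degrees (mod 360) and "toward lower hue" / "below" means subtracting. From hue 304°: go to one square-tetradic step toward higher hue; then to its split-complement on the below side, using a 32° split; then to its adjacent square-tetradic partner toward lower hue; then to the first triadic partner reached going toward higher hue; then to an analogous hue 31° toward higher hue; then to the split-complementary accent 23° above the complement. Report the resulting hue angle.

square ↑ +90°: 304 + 90 = 394 → 394 − 360 = 34°
split-comp 32° ↓ +148°: 34 + 148 = 182°
square ↓ −90°: 182 − 90 = 92°
triadic ↑ +120°: 92 + 120 = 212°
analog 31° ↑ +31°: 212 + 31 = 243°
split-comp 23° ↑ +203°: 243 + 203 = 446 → 446 − 360 = 86°

86°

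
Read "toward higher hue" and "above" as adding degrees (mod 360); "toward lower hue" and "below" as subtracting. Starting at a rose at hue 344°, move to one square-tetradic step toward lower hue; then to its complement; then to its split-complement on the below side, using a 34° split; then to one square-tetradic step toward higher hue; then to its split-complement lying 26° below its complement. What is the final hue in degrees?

104°

344 − 90 = 254°   (square ↓)
254 + 180 = 434 → 434 − 360 = 74°   (complement)
74 + 146 = 220°   (split-comp 34° ↓)
220 + 90 = 310°   (square ↑)
310 + 154 = 464 → 464 − 360 = 104°   (split-comp 26° ↓)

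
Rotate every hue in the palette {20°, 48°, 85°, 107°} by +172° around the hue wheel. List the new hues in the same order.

192°, 220°, 257°, 279°

20 + 172 = 192°
48 + 172 = 220°
85 + 172 = 257°
107 + 172 = 279°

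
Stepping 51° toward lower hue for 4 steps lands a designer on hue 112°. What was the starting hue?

316°

4 steps of 51° (toward lower hue) give a net shift of −204°.
Start = end − shift: 112 + 204 = 316°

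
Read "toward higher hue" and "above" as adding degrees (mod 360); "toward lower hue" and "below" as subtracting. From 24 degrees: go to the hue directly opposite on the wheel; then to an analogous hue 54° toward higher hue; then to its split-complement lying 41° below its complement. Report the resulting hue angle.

37°

24 + 180 = 204°   (complement)
204 + 54 = 258°   (analog 54° ↑)
258 + 139 = 397 → 397 − 360 = 37°   (split-comp 41° ↓)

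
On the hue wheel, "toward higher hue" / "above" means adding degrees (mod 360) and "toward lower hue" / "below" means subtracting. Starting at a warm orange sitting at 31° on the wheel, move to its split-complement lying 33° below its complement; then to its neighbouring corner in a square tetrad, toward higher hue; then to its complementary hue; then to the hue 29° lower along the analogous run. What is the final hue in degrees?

+147° (split-comp 33° ↓): 31 + 147 = 178°
+90° (square ↑): 178 + 90 = 268°
+180° (complement): 268 + 180 = 448 → 448 − 360 = 88°
−29° (analog 29° ↓): 88 − 29 = 59°

59°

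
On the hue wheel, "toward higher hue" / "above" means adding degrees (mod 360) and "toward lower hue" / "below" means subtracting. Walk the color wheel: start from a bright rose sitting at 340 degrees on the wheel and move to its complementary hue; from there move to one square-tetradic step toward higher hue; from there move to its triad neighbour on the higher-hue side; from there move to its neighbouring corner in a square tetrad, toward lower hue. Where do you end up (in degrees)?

+180° (complement): 340 + 180 = 520 → 520 − 360 = 160°
+90° (square ↑): 160 + 90 = 250°
+120° (triadic ↑): 250 + 120 = 370 → 370 − 360 = 10°
−90° (square ↓): 10 − 90 = -80 → -80 + 360 = 280°

280°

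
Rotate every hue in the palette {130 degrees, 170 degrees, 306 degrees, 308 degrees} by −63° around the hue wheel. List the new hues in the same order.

130 − 63 = 67°
170 − 63 = 107°
306 − 63 = 243°
308 − 63 = 245°

67°, 107°, 243°, 245°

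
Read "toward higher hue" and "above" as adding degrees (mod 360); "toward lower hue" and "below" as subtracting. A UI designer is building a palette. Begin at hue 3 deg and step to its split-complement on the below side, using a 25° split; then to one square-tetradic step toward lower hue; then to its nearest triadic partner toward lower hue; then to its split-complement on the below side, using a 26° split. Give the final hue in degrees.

split-comp 25° ↓ +155°: 3 + 155 = 158°
square ↓ −90°: 158 − 90 = 68°
triadic ↓ −120°: 68 − 120 = -52 → -52 + 360 = 308°
split-comp 26° ↓ +154°: 308 + 154 = 462 → 462 − 360 = 102°

102°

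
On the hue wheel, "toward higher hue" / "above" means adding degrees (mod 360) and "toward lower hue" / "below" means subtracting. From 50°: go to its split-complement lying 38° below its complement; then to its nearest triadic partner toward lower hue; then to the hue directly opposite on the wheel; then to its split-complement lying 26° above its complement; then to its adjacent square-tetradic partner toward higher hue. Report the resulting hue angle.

split-comp 38° ↓ +142°: 50 + 142 = 192°
triadic ↓ −120°: 192 − 120 = 72°
complement +180°: 72 + 180 = 252°
split-comp 26° ↑ +206°: 252 + 206 = 458 → 458 − 360 = 98°
square ↑ +90°: 98 + 90 = 188°

188°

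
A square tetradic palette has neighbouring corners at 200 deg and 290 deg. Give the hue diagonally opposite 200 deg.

A square tetradic scheme places four hues 90° apart; opposite corners are 180° apart.
200 + 180 = 380 → 380 − 360 = 20°

20°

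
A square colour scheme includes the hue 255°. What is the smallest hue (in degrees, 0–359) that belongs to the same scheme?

75°

A square tetradic scheme places four hues every 90°.
The full set through 255° is {75°, 165°, 255°, 345°}.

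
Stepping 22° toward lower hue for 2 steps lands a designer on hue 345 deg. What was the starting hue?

29°

2 steps of 22° (toward lower hue) give a net shift of −44°.
Start = end − shift: 345 + 44 = 389 → 389 − 360 = 29°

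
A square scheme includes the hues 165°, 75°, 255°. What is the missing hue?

A square tetradic scheme places four hues every 90°.
The full set through 75° is {75°, 165°, 255°, 345°}.
Given {75°, 165°, 255°}, the missing hue is 345°.

345°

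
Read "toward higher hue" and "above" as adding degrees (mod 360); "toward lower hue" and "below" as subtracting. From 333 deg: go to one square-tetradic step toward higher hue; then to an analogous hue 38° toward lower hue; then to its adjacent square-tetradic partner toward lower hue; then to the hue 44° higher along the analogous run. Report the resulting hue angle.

339°

square ↑ +90°: 333 + 90 = 423 → 423 − 360 = 63°
analog 38° ↓ −38°: 63 − 38 = 25°
square ↓ −90°: 25 − 90 = -65 → -65 + 360 = 295°
analog 44° ↑ +44°: 295 + 44 = 339°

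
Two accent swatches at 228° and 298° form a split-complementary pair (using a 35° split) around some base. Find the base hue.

83°

The accents sit 35° either side of the complement, so the complement is their short-arc midpoint on the wheel.
Short-arc midpoint of 228° and 298°: 263°.
Base is 180° from the complement: 263 − 180 = 83°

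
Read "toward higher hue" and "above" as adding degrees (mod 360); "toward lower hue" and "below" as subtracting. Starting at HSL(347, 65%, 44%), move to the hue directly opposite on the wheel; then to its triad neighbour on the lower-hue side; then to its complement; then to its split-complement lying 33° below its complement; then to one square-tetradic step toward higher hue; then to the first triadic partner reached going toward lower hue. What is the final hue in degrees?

+180° (complement): 347 + 180 = 527 → 527 − 360 = 167°
−120° (triadic ↓): 167 − 120 = 47°
+180° (complement): 47 + 180 = 227°
+147° (split-comp 33° ↓): 227 + 147 = 374 → 374 − 360 = 14°
+90° (square ↑): 14 + 90 = 104°
−120° (triadic ↓): 104 − 120 = -16 → -16 + 360 = 344°

344°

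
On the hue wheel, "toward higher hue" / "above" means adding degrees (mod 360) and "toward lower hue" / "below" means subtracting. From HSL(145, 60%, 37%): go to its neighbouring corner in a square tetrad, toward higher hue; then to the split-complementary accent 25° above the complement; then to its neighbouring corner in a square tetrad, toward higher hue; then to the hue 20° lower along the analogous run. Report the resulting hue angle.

+90° (square ↑): 145 + 90 = 235°
+205° (split-comp 25° ↑): 235 + 205 = 440 → 440 − 360 = 80°
+90° (square ↑): 80 + 90 = 170°
−20° (analog 20° ↓): 170 − 20 = 150°

150°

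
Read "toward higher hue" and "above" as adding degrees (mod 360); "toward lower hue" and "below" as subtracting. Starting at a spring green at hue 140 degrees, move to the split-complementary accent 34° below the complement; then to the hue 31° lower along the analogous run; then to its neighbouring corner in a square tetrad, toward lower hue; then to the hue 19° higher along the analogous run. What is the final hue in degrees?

140 + 146 = 286°   (split-comp 34° ↓)
286 − 31 = 255°   (analog 31° ↓)
255 − 90 = 165°   (square ↓)
165 + 19 = 184°   (analog 19° ↑)

184°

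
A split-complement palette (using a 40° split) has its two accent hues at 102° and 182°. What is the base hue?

322°

The accents sit 40° either side of the complement, so the complement is their short-arc midpoint on the wheel.
Short-arc midpoint of 102° and 182°: 142°.
Base is 180° from the complement: 142 − 180 = -38 → -38 + 360 = 322°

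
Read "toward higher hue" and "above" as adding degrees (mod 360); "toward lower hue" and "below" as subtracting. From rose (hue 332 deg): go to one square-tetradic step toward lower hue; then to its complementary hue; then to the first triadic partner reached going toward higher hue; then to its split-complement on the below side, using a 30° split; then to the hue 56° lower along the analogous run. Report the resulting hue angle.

332 − 90 = 242°   (square ↓)
242 + 180 = 422 → 422 − 360 = 62°   (complement)
62 + 120 = 182°   (triadic ↑)
182 + 150 = 332°   (split-comp 30° ↓)
332 − 56 = 276°   (analog 56° ↓)

276°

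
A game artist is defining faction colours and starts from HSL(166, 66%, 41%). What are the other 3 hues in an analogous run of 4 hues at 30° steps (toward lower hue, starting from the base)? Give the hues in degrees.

Analogous hues sit every 30° along the wheel.
166 − 30 = 136°
166 − 60 = 106°
166 − 90 = 76°

136°, 106°, 76°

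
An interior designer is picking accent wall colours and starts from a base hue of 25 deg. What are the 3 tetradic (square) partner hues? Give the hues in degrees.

115°, 205°, 295°

A square tetradic scheme places four hues every 90°.
25 + 90 = 115°
25 + 180 = 205°
25 + 270 = 295°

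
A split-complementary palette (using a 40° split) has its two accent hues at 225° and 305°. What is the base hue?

85°

The accents sit 40° either side of the complement, so the complement is their short-arc midpoint on the wheel.
Short-arc midpoint of 225° and 305°: 265°.
Base is 180° from the complement: 265 − 180 = 85°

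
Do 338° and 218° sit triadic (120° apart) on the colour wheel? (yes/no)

Angular distance: |338 − 218| = 120 = 120°.
Triadic (120° apart) requires 120°.

yes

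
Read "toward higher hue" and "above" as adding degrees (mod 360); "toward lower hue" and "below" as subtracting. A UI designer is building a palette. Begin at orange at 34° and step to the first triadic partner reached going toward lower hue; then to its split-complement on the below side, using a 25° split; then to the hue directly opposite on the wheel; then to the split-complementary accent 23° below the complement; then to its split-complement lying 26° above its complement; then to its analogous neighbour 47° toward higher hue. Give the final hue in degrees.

34 − 120 = -86 → -86 + 360 = 274°   (triadic ↓)
274 + 155 = 429 → 429 − 360 = 69°   (split-comp 25° ↓)
69 + 180 = 249°   (complement)
249 + 157 = 406 → 406 − 360 = 46°   (split-comp 23° ↓)
46 + 206 = 252°   (split-comp 26° ↑)
252 + 47 = 299°   (analog 47° ↑)

299°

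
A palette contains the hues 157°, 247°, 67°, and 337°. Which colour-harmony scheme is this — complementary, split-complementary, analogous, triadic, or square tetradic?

Sort the hues: 67°, 157°, 247°, 337°.
Successive gaps around the wheel: 90°, 90°, 90°, 90°.
Four hues every 90° form a square tetradic scheme.

square tetradic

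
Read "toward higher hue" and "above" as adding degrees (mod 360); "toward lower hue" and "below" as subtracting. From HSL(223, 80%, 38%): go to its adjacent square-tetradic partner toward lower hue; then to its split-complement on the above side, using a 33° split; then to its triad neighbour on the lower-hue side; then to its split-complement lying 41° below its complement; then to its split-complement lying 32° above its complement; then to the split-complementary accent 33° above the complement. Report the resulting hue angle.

223 − 90 = 133°   (square ↓)
133 + 213 = 346°   (split-comp 33° ↑)
346 − 120 = 226°   (triadic ↓)
226 + 139 = 365 → 365 − 360 = 5°   (split-comp 41° ↓)
5 + 212 = 217°   (split-comp 32° ↑)
217 + 213 = 430 → 430 − 360 = 70°   (split-comp 33° ↑)

70°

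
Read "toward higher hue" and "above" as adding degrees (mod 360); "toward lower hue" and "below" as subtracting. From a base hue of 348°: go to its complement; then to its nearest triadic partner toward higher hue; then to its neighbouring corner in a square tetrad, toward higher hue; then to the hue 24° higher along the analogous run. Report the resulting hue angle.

42°

+180° (complement): 348 + 180 = 528 → 528 − 360 = 168°
+120° (triadic ↑): 168 + 120 = 288°
+90° (square ↑): 288 + 90 = 378 → 378 − 360 = 18°
+24° (analog 24° ↑): 18 + 24 = 42°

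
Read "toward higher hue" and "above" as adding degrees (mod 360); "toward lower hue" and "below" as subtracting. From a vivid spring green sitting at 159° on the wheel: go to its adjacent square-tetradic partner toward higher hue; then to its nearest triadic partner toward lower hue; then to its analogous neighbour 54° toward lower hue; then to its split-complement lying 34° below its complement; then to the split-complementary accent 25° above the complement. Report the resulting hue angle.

66°

square ↑ +90°: 159 + 90 = 249°
triadic ↓ −120°: 249 − 120 = 129°
analog 54° ↓ −54°: 129 − 54 = 75°
split-comp 34° ↓ +146°: 75 + 146 = 221°
split-comp 25° ↑ +205°: 221 + 205 = 426 → 426 − 360 = 66°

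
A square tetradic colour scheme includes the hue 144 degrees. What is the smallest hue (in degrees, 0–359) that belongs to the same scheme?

54°

A square tetradic scheme places four hues every 90°.
The full set through 144° is {54°, 144°, 234°, 324°}.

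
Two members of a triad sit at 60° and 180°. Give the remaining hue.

A triad spaces three hues 120° apart.
The full set is {60°, 180°, 300°}.

300°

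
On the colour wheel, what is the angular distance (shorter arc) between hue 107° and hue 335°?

132°

|107 − 335| = 228.
The shorter arc is 360 − 228 = 132°.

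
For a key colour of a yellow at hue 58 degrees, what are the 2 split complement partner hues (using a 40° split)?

198° and 278°

Split-complementary hues sit 40° either side of the complement.
Complement of 58 degrees: 58 + 180 = 238°
238 − 40 = 198°
238 + 40 = 278°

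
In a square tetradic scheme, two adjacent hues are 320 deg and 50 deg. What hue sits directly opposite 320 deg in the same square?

A square tetradic scheme places four hues 90° apart; opposite corners are 180° apart.
320 + 180 = 500 → 500 − 360 = 140°

140°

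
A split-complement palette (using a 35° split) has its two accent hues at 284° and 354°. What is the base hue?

139°

The accents sit 35° either side of the complement, so the complement is their short-arc midpoint on the wheel.
Short-arc midpoint of 284° and 354°: 319°.
Base is 180° from the complement: 319 − 180 = 139°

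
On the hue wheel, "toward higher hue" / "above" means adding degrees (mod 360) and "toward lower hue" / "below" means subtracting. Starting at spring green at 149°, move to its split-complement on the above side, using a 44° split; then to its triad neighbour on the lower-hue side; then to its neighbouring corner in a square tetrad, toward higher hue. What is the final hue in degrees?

split-comp 44° ↑ +224°: 149 + 224 = 373 → 373 − 360 = 13°
triadic ↓ −120°: 13 − 120 = -107 → -107 + 360 = 253°
square ↑ +90°: 253 + 90 = 343°

343°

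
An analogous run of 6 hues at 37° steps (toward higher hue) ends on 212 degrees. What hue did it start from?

27°

5 steps of 37° (toward higher hue) give a net shift of +185°.
Start = end − shift: 212 − 185 = 27°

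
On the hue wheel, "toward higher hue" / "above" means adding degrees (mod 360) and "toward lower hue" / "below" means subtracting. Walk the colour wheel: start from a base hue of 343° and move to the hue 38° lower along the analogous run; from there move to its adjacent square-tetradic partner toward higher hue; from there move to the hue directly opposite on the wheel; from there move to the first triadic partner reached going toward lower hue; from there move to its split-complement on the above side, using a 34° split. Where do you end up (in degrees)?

309°

analog 38° ↓ −38°: 343 − 38 = 305°
square ↑ +90°: 305 + 90 = 395 → 395 − 360 = 35°
complement +180°: 35 + 180 = 215°
triadic ↓ −120°: 215 − 120 = 95°
split-comp 34° ↑ +214°: 95 + 214 = 309°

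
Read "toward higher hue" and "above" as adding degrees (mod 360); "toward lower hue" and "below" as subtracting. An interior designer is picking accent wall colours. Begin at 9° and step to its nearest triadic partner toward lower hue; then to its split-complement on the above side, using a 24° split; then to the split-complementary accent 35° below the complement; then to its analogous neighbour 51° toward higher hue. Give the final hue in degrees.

triadic ↓ −120°: 9 − 120 = -111 → -111 + 360 = 249°
split-comp 24° ↑ +204°: 249 + 204 = 453 → 453 − 360 = 93°
split-comp 35° ↓ +145°: 93 + 145 = 238°
analog 51° ↑ +51°: 238 + 51 = 289°

289°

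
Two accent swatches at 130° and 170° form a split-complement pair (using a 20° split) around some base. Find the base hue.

The accents sit 20° either side of the complement, so the complement is their short-arc midpoint on the wheel.
Short-arc midpoint of 130° and 170°: 150°.
Base is 180° from the complement: 150 − 180 = -30 → -30 + 360 = 330°

330°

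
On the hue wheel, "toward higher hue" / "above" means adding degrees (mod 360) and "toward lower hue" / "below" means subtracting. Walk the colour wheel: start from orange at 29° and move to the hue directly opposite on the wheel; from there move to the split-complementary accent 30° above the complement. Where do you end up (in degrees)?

59°

+180° (complement): 29 + 180 = 209°
+210° (split-comp 30° ↑): 209 + 210 = 419 → 419 − 360 = 59°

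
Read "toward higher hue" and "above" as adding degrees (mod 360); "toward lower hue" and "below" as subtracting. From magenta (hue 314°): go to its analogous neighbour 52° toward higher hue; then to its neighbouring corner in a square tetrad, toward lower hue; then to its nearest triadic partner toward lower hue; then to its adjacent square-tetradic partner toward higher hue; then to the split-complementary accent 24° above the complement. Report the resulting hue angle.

90°

analog 52° ↑ +52°: 314 + 52 = 366 → 366 − 360 = 6°
square ↓ −90°: 6 − 90 = -84 → -84 + 360 = 276°
triadic ↓ −120°: 276 − 120 = 156°
square ↑ +90°: 156 + 90 = 246°
split-comp 24° ↑ +204°: 246 + 204 = 450 → 450 − 360 = 90°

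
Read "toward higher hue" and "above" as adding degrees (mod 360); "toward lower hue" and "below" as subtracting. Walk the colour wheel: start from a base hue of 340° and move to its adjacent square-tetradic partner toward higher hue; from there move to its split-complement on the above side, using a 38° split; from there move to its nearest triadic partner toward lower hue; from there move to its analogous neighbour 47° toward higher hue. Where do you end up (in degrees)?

215°

square ↑ +90°: 340 + 90 = 430 → 430 − 360 = 70°
split-comp 38° ↑ +218°: 70 + 218 = 288°
triadic ↓ −120°: 288 − 120 = 168°
analog 47° ↑ +47°: 168 + 47 = 215°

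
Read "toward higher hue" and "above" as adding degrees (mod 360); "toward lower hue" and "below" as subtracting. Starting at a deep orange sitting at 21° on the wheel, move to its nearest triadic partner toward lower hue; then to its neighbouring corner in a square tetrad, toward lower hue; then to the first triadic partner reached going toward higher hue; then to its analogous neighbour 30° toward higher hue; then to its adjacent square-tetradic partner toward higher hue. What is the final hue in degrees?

51°

triadic ↓ −120°: 21 − 120 = -99 → -99 + 360 = 261°
square ↓ −90°: 261 − 90 = 171°
triadic ↑ +120°: 171 + 120 = 291°
analog 30° ↑ +30°: 291 + 30 = 321°
square ↑ +90°: 321 + 90 = 411 → 411 − 360 = 51°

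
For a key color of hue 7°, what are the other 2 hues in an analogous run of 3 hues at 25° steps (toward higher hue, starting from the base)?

Analogous hues sit every 25° along the wheel.
7 + 25 = 32°
7 + 50 = 57°

32° and 57°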